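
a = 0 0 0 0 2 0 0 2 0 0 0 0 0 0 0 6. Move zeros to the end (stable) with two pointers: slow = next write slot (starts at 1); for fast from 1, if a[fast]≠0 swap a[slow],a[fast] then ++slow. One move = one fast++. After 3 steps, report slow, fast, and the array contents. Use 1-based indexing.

slow=1, fast=4, a=[0, 0, 0, 0, 2, 0, 0, 2, 0, 0, 0, 0, 0, 0, 0, 6]

slow=1 fast=1: a[fast]=0, fast++
slow=1 fast=2: a[fast]=0, fast++
slow=1 fast=3: a[fast]=0, fast++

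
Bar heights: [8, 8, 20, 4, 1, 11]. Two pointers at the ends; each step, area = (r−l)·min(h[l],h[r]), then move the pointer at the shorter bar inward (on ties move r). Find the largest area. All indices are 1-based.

l=1 r=6: min(8,11)*5=40 best=40 *, l++
l=2 r=6: min(8,11)*4=32 best=40, l++
l=3 r=6: min(20,11)*3=33 best=40, r--
l=3 r=5: min(20,1)*2=2 best=40, r--
l=3 r=4: min(20,4)*1=4 best=40, r--

max area = 40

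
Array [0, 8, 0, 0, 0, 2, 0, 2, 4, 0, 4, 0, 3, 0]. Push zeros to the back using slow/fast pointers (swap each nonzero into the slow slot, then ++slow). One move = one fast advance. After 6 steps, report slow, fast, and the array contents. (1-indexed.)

slow=3, fast=7, a=[8, 2, 0, 0, 0, 0, 0, 2, 4, 0, 4, 0, 3, 0]

slow=1 fast=1: a[fast]=0, fast++
slow=1 fast=2: a[fast]=8≠0 swap→a[1]=8, slow++,fast++
slow=2 fast=3: a[fast]=0, fast++
slow=2 fast=4: a[fast]=0, fast++
slow=2 fast=5: a[fast]=0, fast++
slow=2 fast=6: a[fast]=2≠0 swap→a[2]=2, slow++,fast++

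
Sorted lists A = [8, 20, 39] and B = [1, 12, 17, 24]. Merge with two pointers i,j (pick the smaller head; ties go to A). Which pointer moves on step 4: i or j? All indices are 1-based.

j

[i=1,j=1] A[i]=8>B[j]=1 take 1 → j++
[i=1,j=2] A[i]=8<=B[j]=12 take 8 → i++
[i=2,j=2] A[i]=20>B[j]=12 take 12 → j++
[i=2,j=3] A[i]=20>B[j]=17 take 17 → j++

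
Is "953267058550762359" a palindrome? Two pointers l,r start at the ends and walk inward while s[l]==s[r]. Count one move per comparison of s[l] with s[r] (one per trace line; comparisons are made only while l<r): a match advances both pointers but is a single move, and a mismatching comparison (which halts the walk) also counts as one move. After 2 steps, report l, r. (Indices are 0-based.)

l=2, r=15

l=0 r=17: '9'=='9', l++,r--
l=1 r=16: '5'=='5', l++,r--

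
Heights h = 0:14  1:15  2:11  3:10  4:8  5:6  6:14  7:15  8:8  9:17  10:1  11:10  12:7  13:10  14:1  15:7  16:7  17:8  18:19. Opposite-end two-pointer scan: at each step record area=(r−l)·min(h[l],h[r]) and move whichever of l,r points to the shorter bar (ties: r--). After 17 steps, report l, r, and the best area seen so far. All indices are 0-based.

l=0 r=18: min(14,19)*18=252 best=252 *, l++
l=1 r=18: min(15,19)*17=255 best=255 *, l++
l=2 r=18: min(11,19)*16=176 best=255, l++
l=3 r=18: min(10,19)*15=150 best=255, l++
l=4 r=18: min(8,19)*14=112 best=255, l++
l=5 r=18: min(6,19)*13=78 best=255, l++
l=6 r=18: min(14,19)*12=168 best=255, l++
l=7 r=18: min(15,19)*11=165 best=255, l++
l=8 r=18: min(8,19)*10=80 best=255, l++
l=9 r=18: min(17,19)*9=153 best=255, l++
l=10 r=18: min(1,19)*8=8 best=255, l++
l=11 r=18: min(10,19)*7=70 best=255, l++
l=12 r=18: min(7,19)*6=42 best=255, l++
l=13 r=18: min(10,19)*5=50 best=255, l++
l=14 r=18: min(1,19)*4=4 best=255, l++
l=15 r=18: min(7,19)*3=21 best=255, l++
l=16 r=18: min(7,19)*2=14 best=255, l++

l=17, r=18, best area=255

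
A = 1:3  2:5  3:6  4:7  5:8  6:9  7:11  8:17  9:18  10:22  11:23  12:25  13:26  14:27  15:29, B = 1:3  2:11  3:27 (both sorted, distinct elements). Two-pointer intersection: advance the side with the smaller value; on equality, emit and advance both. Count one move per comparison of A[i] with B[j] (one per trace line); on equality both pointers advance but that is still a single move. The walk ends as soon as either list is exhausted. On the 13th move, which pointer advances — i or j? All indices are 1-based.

[i=1,j=1] 3==3 emit → i++,j++
[i=2,j=2] 5<11 → i++
[i=3,j=2] 6<11 → i++
[i=4,j=2] 7<11 → i++
[i=5,j=2] 8<11 → i++
[i=6,j=2] 9<11 → i++
[i=7,j=2] 11==11 emit → i++,j++
[i=8,j=3] 17<27 → i++
[i=9,j=3] 18<27 → i++
[i=10,j=3] 22<27 → i++
[i=11,j=3] 23<27 → i++
[i=12,j=3] 25<27 → i++
[i=13,j=3] 26<27 → i++

i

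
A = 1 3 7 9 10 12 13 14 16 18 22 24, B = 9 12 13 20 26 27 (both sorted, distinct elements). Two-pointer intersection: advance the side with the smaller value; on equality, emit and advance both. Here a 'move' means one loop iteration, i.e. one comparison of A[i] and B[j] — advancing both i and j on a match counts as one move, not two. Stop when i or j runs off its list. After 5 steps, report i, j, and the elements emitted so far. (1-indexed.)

i=6, j=2, emitted=[9]

[i=1,j=1] 1<9 → i++
[i=2,j=1] 3<9 → i++
[i=3,j=1] 7<9 → i++
[i=4,j=1] 9==9 emit → i++,j++
[i=5,j=2] 10<12 → i++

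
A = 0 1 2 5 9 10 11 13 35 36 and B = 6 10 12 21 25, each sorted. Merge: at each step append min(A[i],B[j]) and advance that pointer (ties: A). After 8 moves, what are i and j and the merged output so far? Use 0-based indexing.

i=6, j=2, merged so far=[0, 1, 2, 5, 6, 9, 10, 10]

i=0 j=0: A[i]=0<=B[j]=6 take 0, i++
i=1 j=0: A[i]=1<=B[j]=6 take 1, i++
i=2 j=0: A[i]=2<=B[j]=6 take 2, i++
i=3 j=0: A[i]=5<=B[j]=6 take 5, i++
i=4 j=0: A[i]=9>B[j]=6 take 6, j++
i=4 j=1: A[i]=9<=B[j]=10 take 9, i++
i=5 j=1: A[i]=10<=B[j]=10 take 10, i++
i=6 j=1: A[i]=11>B[j]=10 take 10, j++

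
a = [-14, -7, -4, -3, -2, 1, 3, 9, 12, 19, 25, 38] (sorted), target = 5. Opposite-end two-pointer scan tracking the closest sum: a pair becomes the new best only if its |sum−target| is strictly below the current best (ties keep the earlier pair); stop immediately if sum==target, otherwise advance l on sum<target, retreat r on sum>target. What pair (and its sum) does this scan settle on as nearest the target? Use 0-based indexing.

pair (-14, 19) with sum 5 (|Δ|=0)

l=0 r=11: -14+38=24 d=19 *, r--
l=0 r=10: -14+25=11 d=6 *, r--
l=0 r=9: -14+19=5 d=0 *, stop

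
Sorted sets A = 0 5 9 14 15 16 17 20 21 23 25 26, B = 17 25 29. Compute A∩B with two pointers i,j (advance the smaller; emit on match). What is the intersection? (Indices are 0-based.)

[i=0,j=0] 0<17 → i++
[i=1,j=0] 5<17 → i++
[i=2,j=0] 9<17 → i++
[i=3,j=0] 14<17 → i++
[i=4,j=0] 15<17 → i++
[i=5,j=0] 16<17 → i++
[i=6,j=0] 17==17 emit → i++,j++
[i=7,j=1] 20<25 → i++
[i=8,j=1] 21<25 → i++
[i=9,j=1] 23<25 → i++
[i=10,j=1] 25==25 emit → i++,j++
[i=11,j=2] 26<29 → i++

intersection = [17, 25]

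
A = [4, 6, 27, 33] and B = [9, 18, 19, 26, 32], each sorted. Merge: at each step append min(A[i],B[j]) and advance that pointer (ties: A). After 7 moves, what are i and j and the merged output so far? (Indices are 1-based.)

i=4, j=5, merged so far=[4, 6, 9, 18, 19, 26, 27]

i=1 j=1: A[i]=4<=B[j]=9 take 4, i++
i=2 j=1: A[i]=6<=B[j]=9 take 6, i++
i=3 j=1: A[i]=27>B[j]=9 take 9, j++
i=3 j=2: A[i]=27>B[j]=18 take 18, j++
i=3 j=3: A[i]=27>B[j]=19 take 19, j++
i=3 j=4: A[i]=27>B[j]=26 take 26, j++
i=3 j=5: A[i]=27<=B[j]=32 take 27, i++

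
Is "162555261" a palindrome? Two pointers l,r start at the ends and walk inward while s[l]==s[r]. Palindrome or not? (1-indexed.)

l=1 r=9: '1'=='1', l++,r--
l=2 r=8: '6'=='6', l++,r--
l=3 r=7: '2'=='2', l++,r--
l=4 r=6: '5'=='5', l++,r--

palindrome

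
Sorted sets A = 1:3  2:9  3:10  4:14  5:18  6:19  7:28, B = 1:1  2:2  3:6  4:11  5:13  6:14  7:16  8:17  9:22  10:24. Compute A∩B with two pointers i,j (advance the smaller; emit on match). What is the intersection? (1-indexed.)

intersection = [14]

[i=1,j=1] 3>1 → j++
[i=1,j=2] 3>2 → j++
[i=1,j=3] 3<6 → i++
[i=2,j=3] 9>6 → j++
[i=2,j=4] 9<11 → i++
[i=3,j=4] 10<11 → i++
[i=4,j=4] 14>11 → j++
[i=4,j=5] 14>13 → j++
[i=4,j=6] 14==14 emit → i++,j++
[i=5,j=7] 18>16 → j++
[i=5,j=8] 18>17 → j++
[i=5,j=9] 18<22 → i++
[i=6,j=9] 19<22 → i++
[i=7,j=9] 28>22 → j++
[i=7,j=10] 28>24 → j++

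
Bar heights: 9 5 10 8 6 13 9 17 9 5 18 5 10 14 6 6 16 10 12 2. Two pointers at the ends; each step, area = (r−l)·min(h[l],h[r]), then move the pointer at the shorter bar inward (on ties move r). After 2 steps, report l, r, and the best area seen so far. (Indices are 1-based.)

l=2, r=19, best area=162

l=1 r=20: min(9,2)*19=38 best=38 *, r--
l=1 r=19: min(9,12)*18=162 best=162 *, l++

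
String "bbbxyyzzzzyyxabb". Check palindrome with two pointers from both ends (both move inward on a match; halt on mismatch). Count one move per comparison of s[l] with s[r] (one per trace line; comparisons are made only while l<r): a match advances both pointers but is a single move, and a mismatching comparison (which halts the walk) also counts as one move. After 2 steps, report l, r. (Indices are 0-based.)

l=2, r=13

[0,15] 'b'=='b' → l++,r--
[1,14] 'b'=='b' → l++,r--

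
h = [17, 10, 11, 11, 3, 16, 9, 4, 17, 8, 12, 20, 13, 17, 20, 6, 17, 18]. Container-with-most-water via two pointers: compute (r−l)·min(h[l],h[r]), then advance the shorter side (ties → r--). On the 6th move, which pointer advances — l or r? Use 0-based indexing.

l

[0,17] min(17,18)*17=289 best=289 * → l++
[1,17] min(10,18)*16=160 best=289 → l++
[2,17] min(11,18)*15=165 best=289 → l++
[3,17] min(11,18)*14=154 best=289 → l++
[4,17] min(3,18)*13=39 best=289 → l++
[5,17] min(16,18)*12=192 best=289 → l++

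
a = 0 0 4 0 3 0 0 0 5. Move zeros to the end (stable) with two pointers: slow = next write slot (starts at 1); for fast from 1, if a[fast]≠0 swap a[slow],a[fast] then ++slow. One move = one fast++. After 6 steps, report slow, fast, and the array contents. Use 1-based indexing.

slow=3, fast=7, a=[4, 3, 0, 0, 0, 0, 0, 0, 5]

slow=1 fast=1: a[fast]=0, fast++
slow=1 fast=2: a[fast]=0, fast++
slow=1 fast=3: a[fast]=4≠0 swap→a[1]=4, slow++,fast++
slow=2 fast=4: a[fast]=0, fast++
slow=2 fast=5: a[fast]=3≠0 swap→a[2]=3, slow++,fast++
slow=3 fast=6: a[fast]=0, fast++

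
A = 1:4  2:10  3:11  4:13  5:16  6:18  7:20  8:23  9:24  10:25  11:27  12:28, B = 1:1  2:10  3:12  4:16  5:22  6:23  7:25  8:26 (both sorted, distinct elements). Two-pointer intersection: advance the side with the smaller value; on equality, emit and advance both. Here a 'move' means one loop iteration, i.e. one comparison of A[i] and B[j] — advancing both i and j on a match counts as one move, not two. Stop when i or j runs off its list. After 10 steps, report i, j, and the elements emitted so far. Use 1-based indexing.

i=8, j=6, emitted=[10, 16]

i=1 j=1: 4>1, j++
i=1 j=2: 4<10, i++
i=2 j=2: 10==10 emit, i++,j++
i=3 j=3: 11<12, i++
i=4 j=3: 13>12, j++
i=4 j=4: 13<16, i++
i=5 j=4: 16==16 emit, i++,j++
i=6 j=5: 18<22, i++
i=7 j=5: 20<22, i++
i=8 j=5: 23>22, j++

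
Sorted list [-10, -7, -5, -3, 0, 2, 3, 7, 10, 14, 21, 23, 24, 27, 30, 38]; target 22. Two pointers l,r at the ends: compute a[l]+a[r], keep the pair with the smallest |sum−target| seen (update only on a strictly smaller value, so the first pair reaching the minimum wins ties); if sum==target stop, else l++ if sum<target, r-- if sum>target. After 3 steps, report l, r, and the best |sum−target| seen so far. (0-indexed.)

[0,15] -10+38=28 d=6 * → r--
[0,14] -10+30=20 d=2 * → l++
[1,14] -7+30=23 d=1 * → r--

l=1, r=13, best |Δ|=1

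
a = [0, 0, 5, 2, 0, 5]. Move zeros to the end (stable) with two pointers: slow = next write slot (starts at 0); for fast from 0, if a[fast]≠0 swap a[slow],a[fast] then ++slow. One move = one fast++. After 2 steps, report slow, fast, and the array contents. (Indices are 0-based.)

slow=0, fast=2, a=[0, 0, 5, 2, 0, 5]

slow=0 fast=0: a[fast]=0, fast++
slow=0 fast=1: a[fast]=0, fast++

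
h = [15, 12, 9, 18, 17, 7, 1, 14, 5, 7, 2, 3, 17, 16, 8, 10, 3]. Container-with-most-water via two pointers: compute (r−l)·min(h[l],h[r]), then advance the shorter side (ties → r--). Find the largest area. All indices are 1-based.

max area = 195

[1,17] min(15,3)*16=48 best=48 * → r--
[1,16] min(15,10)*15=150 best=150 * → r--
[1,15] min(15,8)*14=112 best=150 → r--
[1,14] min(15,16)*13=195 best=195 * → l++
[2,14] min(12,16)*12=144 best=195 → l++
[3,14] min(9,16)*11=99 best=195 → l++
[4,14] min(18,16)*10=160 best=195 → r--
[4,13] min(18,17)*9=153 best=195 → r--
[4,12] min(18,3)*8=24 best=195 → r--
[4,11] min(18,2)*7=14 best=195 → r--
[4,10] min(18,7)*6=42 best=195 → r--
[4,9] min(18,5)*5=25 best=195 → r--
[4,8] min(18,14)*4=56 best=195 → r--
[4,7] min(18,1)*3=3 best=195 → r--
[4,6] min(18,7)*2=14 best=195 → r--
[4,5] min(18,17)*1=17 best=195 → r--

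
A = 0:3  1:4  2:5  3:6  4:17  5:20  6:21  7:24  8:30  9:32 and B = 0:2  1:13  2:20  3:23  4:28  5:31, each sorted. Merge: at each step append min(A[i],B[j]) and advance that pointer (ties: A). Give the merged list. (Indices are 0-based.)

[2, 3, 4, 5, 6, 13, 17, 20, 20, 21, 23, 24, 28, 30, 31, 32]

[i=0,j=0] A[i]=3>B[j]=2 take 2 → j++
[i=0,j=1] A[i]=3<=B[j]=13 take 3 → i++
[i=1,j=1] A[i]=4<=B[j]=13 take 4 → i++
[i=2,j=1] A[i]=5<=B[j]=13 take 5 → i++
[i=3,j=1] A[i]=6<=B[j]=13 take 6 → i++
[i=4,j=1] A[i]=17>B[j]=13 take 13 → j++
[i=4,j=2] A[i]=17<=B[j]=20 take 17 → i++
[i=5,j=2] A[i]=20<=B[j]=20 take 20 → i++
[i=6,j=2] A[i]=21>B[j]=20 take 20 → j++
[i=6,j=3] A[i]=21<=B[j]=23 take 21 → i++
[i=7,j=3] A[i]=24>B[j]=23 take 23 → j++
[i=7,j=4] A[i]=24<=B[j]=28 take 24 → i++
[i=8,j=4] A[i]=30>B[j]=28 take 28 → j++
[i=8,j=5] A[i]=30<=B[j]=31 take 30 → i++
[i=9,j=5] A[i]=32>B[j]=31 take 31 → j++
[i=9,j=6] B done, take A[i]=32 → i++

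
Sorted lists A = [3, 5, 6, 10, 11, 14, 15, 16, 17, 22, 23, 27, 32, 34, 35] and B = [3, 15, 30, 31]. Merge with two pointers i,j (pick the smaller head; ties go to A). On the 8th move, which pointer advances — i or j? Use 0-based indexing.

[i=0,j=0] A[i]=3<=B[j]=3 take 3 → i++
[i=1,j=0] A[i]=5>B[j]=3 take 3 → j++
[i=1,j=1] A[i]=5<=B[j]=15 take 5 → i++
[i=2,j=1] A[i]=6<=B[j]=15 take 6 → i++
[i=3,j=1] A[i]=10<=B[j]=15 take 10 → i++
[i=4,j=1] A[i]=11<=B[j]=15 take 11 → i++
[i=5,j=1] A[i]=14<=B[j]=15 take 14 → i++
[i=6,j=1] A[i]=15<=B[j]=15 take 15 → i++

i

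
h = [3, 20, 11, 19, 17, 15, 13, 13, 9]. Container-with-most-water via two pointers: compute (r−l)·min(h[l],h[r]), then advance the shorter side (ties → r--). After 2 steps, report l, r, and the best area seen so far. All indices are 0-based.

l=0 r=8: min(3,9)*8=24 best=24 *, l++
l=1 r=8: min(20,9)*7=63 best=63 *, r--

l=1, r=7, best area=63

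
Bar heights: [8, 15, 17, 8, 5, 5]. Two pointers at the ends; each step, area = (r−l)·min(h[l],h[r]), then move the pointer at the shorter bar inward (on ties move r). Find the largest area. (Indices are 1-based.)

max area = 25

[1,6] min(8,5)*5=25 best=25 * → r--
[1,5] min(8,5)*4=20 best=25 → r--
[1,4] min(8,8)*3=24 best=25 → r--
[1,3] min(8,17)*2=16 best=25 → l++
[2,3] min(15,17)*1=15 best=25 → l++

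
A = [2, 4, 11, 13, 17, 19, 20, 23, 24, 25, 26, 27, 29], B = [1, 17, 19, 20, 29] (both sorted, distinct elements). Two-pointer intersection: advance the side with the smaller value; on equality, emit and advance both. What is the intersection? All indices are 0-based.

i=0 j=0: 2>1, j++
i=0 j=1: 2<17, i++
i=1 j=1: 4<17, i++
i=2 j=1: 11<17, i++
i=3 j=1: 13<17, i++
i=4 j=1: 17==17 emit, i++,j++
i=5 j=2: 19==19 emit, i++,j++
i=6 j=3: 20==20 emit, i++,j++
i=7 j=4: 23<29, i++
i=8 j=4: 24<29, i++
i=9 j=4: 25<29, i++
i=10 j=4: 26<29, i++
i=11 j=4: 27<29, i++
i=12 j=4: 29==29 emit, i++,j++

intersection = [17, 19, 20, 29]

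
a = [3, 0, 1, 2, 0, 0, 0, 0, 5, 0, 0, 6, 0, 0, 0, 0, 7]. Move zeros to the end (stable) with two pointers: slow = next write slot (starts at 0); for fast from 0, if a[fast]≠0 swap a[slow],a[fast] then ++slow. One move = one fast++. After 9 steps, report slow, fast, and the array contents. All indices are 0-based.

slow=0 fast=0: a[fast]=3≠0 swap→a[0]=3, slow++,fast++
slow=1 fast=1: a[fast]=0, fast++
slow=1 fast=2: a[fast]=1≠0 swap→a[1]=1, slow++,fast++
slow=2 fast=3: a[fast]=2≠0 swap→a[2]=2, slow++,fast++
slow=3 fast=4: a[fast]=0, fast++
slow=3 fast=5: a[fast]=0, fast++
slow=3 fast=6: a[fast]=0, fast++
slow=3 fast=7: a[fast]=0, fast++
slow=3 fast=8: a[fast]=5≠0 swap→a[3]=5, slow++,fast++

slow=4, fast=9, a=[3, 1, 2, 5, 0, 0, 0, 0, 0, 0, 0, 6, 0, 0, 0, 0, 7]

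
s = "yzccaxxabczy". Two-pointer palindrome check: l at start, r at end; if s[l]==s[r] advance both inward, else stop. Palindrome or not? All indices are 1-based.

[1,12] 'y'=='y' → l++,r--
[2,11] 'z'=='z' → l++,r--
[3,10] 'c'=='c' → l++,r--
[4,9] 'c'!='b' → stop

not a palindrome (mismatch at 4,9)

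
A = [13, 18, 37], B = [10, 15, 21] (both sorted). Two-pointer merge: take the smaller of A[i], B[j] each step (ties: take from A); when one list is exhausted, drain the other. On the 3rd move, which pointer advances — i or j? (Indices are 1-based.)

i=1 j=1: A[i]=13>B[j]=10 take 10, j++
i=1 j=2: A[i]=13<=B[j]=15 take 13, i++
i=2 j=2: A[i]=18>B[j]=15 take 15, j++

j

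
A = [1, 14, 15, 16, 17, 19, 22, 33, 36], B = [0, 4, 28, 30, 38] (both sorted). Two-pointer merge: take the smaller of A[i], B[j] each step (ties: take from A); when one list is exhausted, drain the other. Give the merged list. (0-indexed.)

i=0 j=0: A[i]=1>B[j]=0 take 0, j++
i=0 j=1: A[i]=1<=B[j]=4 take 1, i++
i=1 j=1: A[i]=14>B[j]=4 take 4, j++
i=1 j=2: A[i]=14<=B[j]=28 take 14, i++
i=2 j=2: A[i]=15<=B[j]=28 take 15, i++
i=3 j=2: A[i]=16<=B[j]=28 take 16, i++
i=4 j=2: A[i]=17<=B[j]=28 take 17, i++
i=5 j=2: A[i]=19<=B[j]=28 take 19, i++
i=6 j=2: A[i]=22<=B[j]=28 take 22, i++
i=7 j=2: A[i]=33>B[j]=28 take 28, j++
i=7 j=3: A[i]=33>B[j]=30 take 30, j++
i=7 j=4: A[i]=33<=B[j]=38 take 33, i++
i=8 j=4: A[i]=36<=B[j]=38 take 36, i++
i=9 j=4: A done, take B[j]=38, j++

[0, 1, 4, 14, 15, 16, 17, 19, 22, 28, 30, 33, 36, 38]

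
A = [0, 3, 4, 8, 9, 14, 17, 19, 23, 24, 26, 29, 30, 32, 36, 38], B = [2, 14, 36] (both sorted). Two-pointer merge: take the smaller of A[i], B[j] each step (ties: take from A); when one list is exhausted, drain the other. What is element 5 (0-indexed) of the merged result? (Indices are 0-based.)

i=0 j=0: A[i]=0<=B[j]=2 take 0, i++
i=1 j=0: A[i]=3>B[j]=2 take 2, j++
i=1 j=1: A[i]=3<=B[j]=14 take 3, i++
i=2 j=1: A[i]=4<=B[j]=14 take 4, i++
i=3 j=1: A[i]=8<=B[j]=14 take 8, i++
i=4 j=1: A[i]=9<=B[j]=14 take 9, i++
i=5 j=1: A[i]=14<=B[j]=14 take 14, i++
i=6 j=1: A[i]=17>B[j]=14 take 14, j++
i=6 j=2: A[i]=17<=B[j]=36 take 17, i++
i=7 j=2: A[i]=19<=B[j]=36 take 19, i++
i=8 j=2: A[i]=23<=B[j]=36 take 23, i++
i=9 j=2: A[i]=24<=B[j]=36 take 24, i++
i=10 j=2: A[i]=26<=B[j]=36 take 26, i++
i=11 j=2: A[i]=29<=B[j]=36 take 29, i++
i=12 j=2: A[i]=30<=B[j]=36 take 30, i++
i=13 j=2: A[i]=32<=B[j]=36 take 32, i++
i=14 j=2: A[i]=36<=B[j]=36 take 36, i++
i=15 j=2: A[i]=38>B[j]=36 take 36, j++
i=15 j=3: B done, take A[i]=38, i++

merged[5] = 9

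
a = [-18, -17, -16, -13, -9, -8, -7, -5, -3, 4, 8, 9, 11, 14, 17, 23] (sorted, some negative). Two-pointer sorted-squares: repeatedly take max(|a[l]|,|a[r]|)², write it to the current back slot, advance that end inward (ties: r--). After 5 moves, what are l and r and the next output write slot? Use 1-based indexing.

l=1 r=16: |-18|<=|23| out[16]=529, r--
l=1 r=15: |-18|>|17| out[15]=324, l++
l=2 r=15: |-17|<=|17| out[14]=289, r--
l=2 r=14: |-17|>|14| out[13]=289, l++
l=3 r=14: |-16|>|14| out[12]=256, l++

l=4, r=14, next write slot=11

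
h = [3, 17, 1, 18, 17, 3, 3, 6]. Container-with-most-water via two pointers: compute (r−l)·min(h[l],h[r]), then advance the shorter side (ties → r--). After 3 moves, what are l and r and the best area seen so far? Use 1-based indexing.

l=2, r=6, best area=36

[1,8] min(3,6)*7=21 best=21 * → l++
[2,8] min(17,6)*6=36 best=36 * → r--
[2,7] min(17,3)*5=15 best=36 → r--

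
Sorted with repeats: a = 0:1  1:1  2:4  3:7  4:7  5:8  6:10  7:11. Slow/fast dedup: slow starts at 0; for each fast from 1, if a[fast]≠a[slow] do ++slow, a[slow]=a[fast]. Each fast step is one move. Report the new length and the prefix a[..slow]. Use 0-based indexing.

length 6; prefix = [1, 4, 7, 8, 10, 11]

slow=0 fast=1: a[fast]=1=a[slow] dup, fast++
slow=0 fast=2: a[fast]=4≠a[slow]=1 write a[1]=4, slow++,fast++
slow=1 fast=3: a[fast]=7≠a[slow]=4 write a[2]=7, slow++,fast++
slow=2 fast=4: a[fast]=7=a[slow] dup, fast++
slow=2 fast=5: a[fast]=8≠a[slow]=7 write a[3]=8, slow++,fast++
slow=3 fast=6: a[fast]=10≠a[slow]=8 write a[4]=10, slow++,fast++
slow=4 fast=7: a[fast]=11≠a[slow]=10 write a[5]=11, slow++,fast++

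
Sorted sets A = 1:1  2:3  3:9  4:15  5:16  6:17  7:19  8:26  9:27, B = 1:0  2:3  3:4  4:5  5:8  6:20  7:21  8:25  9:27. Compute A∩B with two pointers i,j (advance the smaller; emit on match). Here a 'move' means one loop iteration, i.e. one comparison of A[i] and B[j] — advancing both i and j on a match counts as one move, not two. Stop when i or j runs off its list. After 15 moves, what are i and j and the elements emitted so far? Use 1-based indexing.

i=9, j=9, emitted=[3]

[i=1,j=1] 1>0 → j++
[i=1,j=2] 1<3 → i++
[i=2,j=2] 3==3 emit → i++,j++
[i=3,j=3] 9>4 → j++
[i=3,j=4] 9>5 → j++
[i=3,j=5] 9>8 → j++
[i=3,j=6] 9<20 → i++
[i=4,j=6] 15<20 → i++
[i=5,j=6] 16<20 → i++
[i=6,j=6] 17<20 → i++
[i=7,j=6] 19<20 → i++
[i=8,j=6] 26>20 → j++
[i=8,j=7] 26>21 → j++
[i=8,j=8] 26>25 → j++
[i=8,j=9] 26<27 → i++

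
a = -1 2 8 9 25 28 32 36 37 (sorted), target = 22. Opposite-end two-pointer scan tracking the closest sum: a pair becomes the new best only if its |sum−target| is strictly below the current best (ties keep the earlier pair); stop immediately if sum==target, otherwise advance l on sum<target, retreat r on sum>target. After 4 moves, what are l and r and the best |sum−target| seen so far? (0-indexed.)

l=0, r=4, best |Δ|=5

[0,8] -1+37=36 d=14 * → r--
[0,7] -1+36=35 d=13 * → r--
[0,6] -1+32=31 d=9 * → r--
[0,5] -1+28=27 d=5 * → r--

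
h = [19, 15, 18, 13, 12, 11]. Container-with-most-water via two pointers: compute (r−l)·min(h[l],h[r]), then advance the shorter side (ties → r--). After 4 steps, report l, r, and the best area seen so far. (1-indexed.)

l=1 r=6: min(19,11)*5=55 best=55 *, r--
l=1 r=5: min(19,12)*4=48 best=55, r--
l=1 r=4: min(19,13)*3=39 best=55, r--
l=1 r=3: min(19,18)*2=36 best=55, r--

l=1, r=2, best area=55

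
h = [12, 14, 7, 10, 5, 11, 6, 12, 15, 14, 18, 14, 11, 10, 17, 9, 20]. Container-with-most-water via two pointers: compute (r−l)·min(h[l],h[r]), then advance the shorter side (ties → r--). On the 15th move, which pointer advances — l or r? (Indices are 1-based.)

l

l=1 r=17: min(12,20)*16=192 best=192 *, l++
l=2 r=17: min(14,20)*15=210 best=210 *, l++
l=3 r=17: min(7,20)*14=98 best=210, l++
l=4 r=17: min(10,20)*13=130 best=210, l++
l=5 r=17: min(5,20)*12=60 best=210, l++
l=6 r=17: min(11,20)*11=121 best=210, l++
l=7 r=17: min(6,20)*10=60 best=210, l++
l=8 r=17: min(12,20)*9=108 best=210, l++
l=9 r=17: min(15,20)*8=120 best=210, l++
l=10 r=17: min(14,20)*7=98 best=210, l++
l=11 r=17: min(18,20)*6=108 best=210, l++
l=12 r=17: min(14,20)*5=70 best=210, l++
l=13 r=17: min(11,20)*4=44 best=210, l++
l=14 r=17: min(10,20)*3=30 best=210, l++
l=15 r=17: min(17,20)*2=34 best=210, l++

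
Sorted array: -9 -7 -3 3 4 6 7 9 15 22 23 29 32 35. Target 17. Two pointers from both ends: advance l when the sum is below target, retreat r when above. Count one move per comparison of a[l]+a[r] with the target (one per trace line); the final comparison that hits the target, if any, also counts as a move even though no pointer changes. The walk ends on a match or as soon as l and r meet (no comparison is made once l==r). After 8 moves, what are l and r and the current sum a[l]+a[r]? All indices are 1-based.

[1,14] -9+35=26 >17 → r--
[1,13] -9+32=23 >17 → r--
[1,12] -9+29=20 >17 → r--
[1,11] -9+23=14 <17 → l++
[2,11] -7+23=16 <17 → l++
[3,11] -3+23=20 >17 → r--
[3,10] -3+22=19 >17 → r--
[3,9] -3+15=12 <17 → l++

l=4, r=9, sum=18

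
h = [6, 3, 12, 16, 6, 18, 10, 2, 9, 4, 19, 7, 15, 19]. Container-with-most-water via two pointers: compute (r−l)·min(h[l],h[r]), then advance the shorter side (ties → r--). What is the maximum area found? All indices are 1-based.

[1,14] min(6,19)*13=78 best=78 * → l++
[2,14] min(3,19)*12=36 best=78 → l++
[3,14] min(12,19)*11=132 best=132 * → l++
[4,14] min(16,19)*10=160 best=160 * → l++
[5,14] min(6,19)*9=54 best=160 → l++
[6,14] min(18,19)*8=144 best=160 → l++
[7,14] min(10,19)*7=70 best=160 → l++
[8,14] min(2,19)*6=12 best=160 → l++
[9,14] min(9,19)*5=45 best=160 → l++
[10,14] min(4,19)*4=16 best=160 → l++
[11,14] min(19,19)*3=57 best=160 → r--
[11,13] min(19,15)*2=30 best=160 → r--
[11,12] min(19,7)*1=7 best=160 → r--

max area = 160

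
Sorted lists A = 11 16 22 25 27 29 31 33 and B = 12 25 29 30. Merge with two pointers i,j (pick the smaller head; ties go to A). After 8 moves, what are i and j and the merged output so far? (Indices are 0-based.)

i=6, j=2, merged so far=[11, 12, 16, 22, 25, 25, 27, 29]

[i=0,j=0] A[i]=11<=B[j]=12 take 11 → i++
[i=1,j=0] A[i]=16>B[j]=12 take 12 → j++
[i=1,j=1] A[i]=16<=B[j]=25 take 16 → i++
[i=2,j=1] A[i]=22<=B[j]=25 take 22 → i++
[i=3,j=1] A[i]=25<=B[j]=25 take 25 → i++
[i=4,j=1] A[i]=27>B[j]=25 take 25 → j++
[i=4,j=2] A[i]=27<=B[j]=29 take 27 → i++
[i=5,j=2] A[i]=29<=B[j]=29 take 29 → i++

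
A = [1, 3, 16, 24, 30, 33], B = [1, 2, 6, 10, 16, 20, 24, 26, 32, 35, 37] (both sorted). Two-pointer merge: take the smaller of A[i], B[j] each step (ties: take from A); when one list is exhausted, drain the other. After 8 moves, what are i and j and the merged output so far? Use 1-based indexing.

[i=1,j=1] A[i]=1<=B[j]=1 take 1 → i++
[i=2,j=1] A[i]=3>B[j]=1 take 1 → j++
[i=2,j=2] A[i]=3>B[j]=2 take 2 → j++
[i=2,j=3] A[i]=3<=B[j]=6 take 3 → i++
[i=3,j=3] A[i]=16>B[j]=6 take 6 → j++
[i=3,j=4] A[i]=16>B[j]=10 take 10 → j++
[i=3,j=5] A[i]=16<=B[j]=16 take 16 → i++
[i=4,j=5] A[i]=24>B[j]=16 take 16 → j++

i=4, j=6, merged so far=[1, 1, 2, 3, 6, 10, 16, 16]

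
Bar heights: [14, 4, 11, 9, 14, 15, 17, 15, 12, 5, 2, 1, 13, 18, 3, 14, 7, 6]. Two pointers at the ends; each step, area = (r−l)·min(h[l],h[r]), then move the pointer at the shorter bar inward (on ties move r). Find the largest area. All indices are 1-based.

max area = 210

l=1 r=18: min(14,6)*17=102 best=102 *, r--
l=1 r=17: min(14,7)*16=112 best=112 *, r--
l=1 r=16: min(14,14)*15=210 best=210 *, r--
l=1 r=15: min(14,3)*14=42 best=210, r--
l=1 r=14: min(14,18)*13=182 best=210, l++
l=2 r=14: min(4,18)*12=48 best=210, l++
l=3 r=14: min(11,18)*11=121 best=210, l++
l=4 r=14: min(9,18)*10=90 best=210, l++
l=5 r=14: min(14,18)*9=126 best=210, l++
l=6 r=14: min(15,18)*8=120 best=210, l++
l=7 r=14: min(17,18)*7=119 best=210, l++
l=8 r=14: min(15,18)*6=90 best=210, l++
l=9 r=14: min(12,18)*5=60 best=210, l++
l=10 r=14: min(5,18)*4=20 best=210, l++
l=11 r=14: min(2,18)*3=6 best=210, l++
l=12 r=14: min(1,18)*2=2 best=210, l++
l=13 r=14: min(13,18)*1=13 best=210, l++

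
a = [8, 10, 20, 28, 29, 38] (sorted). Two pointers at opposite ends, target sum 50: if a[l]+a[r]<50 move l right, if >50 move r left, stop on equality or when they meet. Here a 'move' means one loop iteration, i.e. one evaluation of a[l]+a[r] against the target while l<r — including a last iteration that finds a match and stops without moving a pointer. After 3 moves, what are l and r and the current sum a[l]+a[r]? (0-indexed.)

l=0 r=5: 8+38=46 <50, l++
l=1 r=5: 10+38=48 <50, l++
l=2 r=5: 20+38=58 >50, r--

l=2, r=4, sum=49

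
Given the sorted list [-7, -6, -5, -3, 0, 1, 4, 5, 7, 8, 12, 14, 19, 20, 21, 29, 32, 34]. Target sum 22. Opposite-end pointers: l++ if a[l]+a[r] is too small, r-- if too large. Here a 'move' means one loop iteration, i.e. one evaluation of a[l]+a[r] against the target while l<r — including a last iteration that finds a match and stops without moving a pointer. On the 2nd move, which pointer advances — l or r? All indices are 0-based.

[0,17] -7+34=27 >22 → r--
[0,16] -7+32=25 >22 → r--

r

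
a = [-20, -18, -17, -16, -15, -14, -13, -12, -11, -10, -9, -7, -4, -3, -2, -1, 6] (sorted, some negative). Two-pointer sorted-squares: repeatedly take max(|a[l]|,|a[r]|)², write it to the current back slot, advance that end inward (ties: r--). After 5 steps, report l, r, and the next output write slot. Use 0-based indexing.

l=5, r=16, next write slot=11

l=0 r=16: |-20|>|6| out[16]=400, l++
l=1 r=16: |-18|>|6| out[15]=324, l++
l=2 r=16: |-17|>|6| out[14]=289, l++
l=3 r=16: |-16|>|6| out[13]=256, l++
l=4 r=16: |-15|>|6| out[12]=225, l++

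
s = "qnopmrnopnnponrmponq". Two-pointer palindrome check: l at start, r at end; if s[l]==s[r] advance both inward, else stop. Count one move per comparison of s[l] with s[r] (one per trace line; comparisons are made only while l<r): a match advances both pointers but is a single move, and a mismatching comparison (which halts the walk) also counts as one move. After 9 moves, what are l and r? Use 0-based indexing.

l=9, r=10

[0,19] 'q'=='q' → l++,r--
[1,18] 'n'=='n' → l++,r--
[2,17] 'o'=='o' → l++,r--
[3,16] 'p'=='p' → l++,r--
[4,15] 'm'=='m' → l++,r--
[5,14] 'r'=='r' → l++,r--
[6,13] 'n'=='n' → l++,r--
[7,12] 'o'=='o' → l++,r--
[8,11] 'p'=='p' → l++,r--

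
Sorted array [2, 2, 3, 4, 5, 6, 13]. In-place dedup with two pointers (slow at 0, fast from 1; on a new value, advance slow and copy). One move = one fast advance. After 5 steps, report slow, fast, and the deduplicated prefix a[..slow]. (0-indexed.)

slow=4, fast=6, prefix=[2, 3, 4, 5, 6]

(s=0,f=1) a[fast]=2=a[slow] dup → fast++
(s=0,f=2) a[fast]=3≠a[slow]=2 write a[1]=3 → slow++,fast++
(s=1,f=3) a[fast]=4≠a[slow]=3 write a[2]=4 → slow++,fast++
(s=2,f=4) a[fast]=5≠a[slow]=4 write a[3]=5 → slow++,fast++
(s=3,f=5) a[fast]=6≠a[slow]=5 write a[4]=6 → slow++,fast++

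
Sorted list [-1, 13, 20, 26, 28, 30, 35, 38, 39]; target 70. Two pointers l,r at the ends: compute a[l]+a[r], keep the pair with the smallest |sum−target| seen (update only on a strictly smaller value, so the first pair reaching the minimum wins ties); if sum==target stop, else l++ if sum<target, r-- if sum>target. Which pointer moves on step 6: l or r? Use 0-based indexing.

l=0 r=8: -1+39=38 d=32 *, l++
l=1 r=8: 13+39=52 d=18 *, l++
l=2 r=8: 20+39=59 d=11 *, l++
l=3 r=8: 26+39=65 d=5 *, l++
l=4 r=8: 28+39=67 d=3 *, l++
l=5 r=8: 30+39=69 d=1 *, l++

l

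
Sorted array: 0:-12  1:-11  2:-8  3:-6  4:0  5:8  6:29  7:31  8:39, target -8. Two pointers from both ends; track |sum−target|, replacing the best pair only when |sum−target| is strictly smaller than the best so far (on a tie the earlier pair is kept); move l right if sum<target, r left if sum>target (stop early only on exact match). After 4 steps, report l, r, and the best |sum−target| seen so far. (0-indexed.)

l=0 r=8: -12+39=27 d=35 *, r--
l=0 r=7: -12+31=19 d=27 *, r--
l=0 r=6: -12+29=17 d=25 *, r--
l=0 r=5: -12+8=-4 d=4 *, r--

l=0, r=4, best |Δ|=4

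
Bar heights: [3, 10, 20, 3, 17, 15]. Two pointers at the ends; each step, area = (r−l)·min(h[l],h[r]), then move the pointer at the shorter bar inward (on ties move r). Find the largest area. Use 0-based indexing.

max area = 45

[0,5] min(3,15)*5=15 best=15 * → l++
[1,5] min(10,15)*4=40 best=40 * → l++
[2,5] min(20,15)*3=45 best=45 * → r--
[2,4] min(20,17)*2=34 best=45 → r--
[2,3] min(20,3)*1=3 best=45 → r--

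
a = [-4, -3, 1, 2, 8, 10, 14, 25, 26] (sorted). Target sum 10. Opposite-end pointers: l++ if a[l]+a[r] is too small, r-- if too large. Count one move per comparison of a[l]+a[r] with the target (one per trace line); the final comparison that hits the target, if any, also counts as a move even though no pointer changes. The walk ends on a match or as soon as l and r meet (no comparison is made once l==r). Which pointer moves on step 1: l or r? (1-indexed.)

l=1 r=9: -4+26=22 >10, r--

r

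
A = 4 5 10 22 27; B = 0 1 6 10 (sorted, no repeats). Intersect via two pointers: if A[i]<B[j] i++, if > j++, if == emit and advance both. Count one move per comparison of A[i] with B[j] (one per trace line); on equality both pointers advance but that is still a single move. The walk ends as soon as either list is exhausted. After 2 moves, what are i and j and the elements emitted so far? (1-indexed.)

i=1, j=3, emitted=[]

[i=1,j=1] 4>0 → j++
[i=1,j=2] 4>1 → j++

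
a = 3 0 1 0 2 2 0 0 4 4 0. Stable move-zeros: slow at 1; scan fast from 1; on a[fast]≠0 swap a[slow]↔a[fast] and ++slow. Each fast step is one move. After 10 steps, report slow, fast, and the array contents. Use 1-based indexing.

slow=7, fast=11, a=[3, 1, 2, 2, 4, 4, 0, 0, 0, 0, 0]

slow=1 fast=1: a[fast]=3≠0 swap→a[1]=3, slow++,fast++
slow=2 fast=2: a[fast]=0, fast++
slow=2 fast=3: a[fast]=1≠0 swap→a[2]=1, slow++,fast++
slow=3 fast=4: a[fast]=0, fast++
slow=3 fast=5: a[fast]=2≠0 swap→a[3]=2, slow++,fast++
slow=4 fast=6: a[fast]=2≠0 swap→a[4]=2, slow++,fast++
slow=5 fast=7: a[fast]=0, fast++
slow=5 fast=8: a[fast]=0, fast++
slow=5 fast=9: a[fast]=4≠0 swap→a[5]=4, slow++,fast++
slow=6 fast=10: a[fast]=4≠0 swap→a[6]=4, slow++,fast++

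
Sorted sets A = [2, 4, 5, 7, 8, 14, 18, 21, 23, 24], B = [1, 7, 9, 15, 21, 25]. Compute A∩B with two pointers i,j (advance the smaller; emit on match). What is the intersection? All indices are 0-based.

intersection = [7, 21]

i=0 j=0: 2>1, j++
i=0 j=1: 2<7, i++
i=1 j=1: 4<7, i++
i=2 j=1: 5<7, i++
i=3 j=1: 7==7 emit, i++,j++
i=4 j=2: 8<9, i++
i=5 j=2: 14>9, j++
i=5 j=3: 14<15, i++
i=6 j=3: 18>15, j++
i=6 j=4: 18<21, i++
i=7 j=4: 21==21 emit, i++,j++
i=8 j=5: 23<25, i++
i=9 j=5: 24<25, i++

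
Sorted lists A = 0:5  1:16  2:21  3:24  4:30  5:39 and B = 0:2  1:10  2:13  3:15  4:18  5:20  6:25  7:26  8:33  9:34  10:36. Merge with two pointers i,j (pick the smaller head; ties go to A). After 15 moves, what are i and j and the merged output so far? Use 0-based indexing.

i=0 j=0: A[i]=5>B[j]=2 take 2, j++
i=0 j=1: A[i]=5<=B[j]=10 take 5, i++
i=1 j=1: A[i]=16>B[j]=10 take 10, j++
i=1 j=2: A[i]=16>B[j]=13 take 13, j++
i=1 j=3: A[i]=16>B[j]=15 take 15, j++
i=1 j=4: A[i]=16<=B[j]=18 take 16, i++
i=2 j=4: A[i]=21>B[j]=18 take 18, j++
i=2 j=5: A[i]=21>B[j]=20 take 20, j++
i=2 j=6: A[i]=21<=B[j]=25 take 21, i++
i=3 j=6: A[i]=24<=B[j]=25 take 24, i++
i=4 j=6: A[i]=30>B[j]=25 take 25, j++
i=4 j=7: A[i]=30>B[j]=26 take 26, j++
i=4 j=8: A[i]=30<=B[j]=33 take 30, i++
i=5 j=8: A[i]=39>B[j]=33 take 33, j++
i=5 j=9: A[i]=39>B[j]=34 take 34, j++

i=5, j=10, merged so far=[2, 5, 10, 13, 15, 16, 18, 20, 21, 24, 25, 26, 30, 33, 34]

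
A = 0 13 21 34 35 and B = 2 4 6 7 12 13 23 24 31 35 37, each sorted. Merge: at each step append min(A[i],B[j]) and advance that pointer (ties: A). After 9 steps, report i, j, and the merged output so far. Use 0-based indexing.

[i=0,j=0] A[i]=0<=B[j]=2 take 0 → i++
[i=1,j=0] A[i]=13>B[j]=2 take 2 → j++
[i=1,j=1] A[i]=13>B[j]=4 take 4 → j++
[i=1,j=2] A[i]=13>B[j]=6 take 6 → j++
[i=1,j=3] A[i]=13>B[j]=7 take 7 → j++
[i=1,j=4] A[i]=13>B[j]=12 take 12 → j++
[i=1,j=5] A[i]=13<=B[j]=13 take 13 → i++
[i=2,j=5] A[i]=21>B[j]=13 take 13 → j++
[i=2,j=6] A[i]=21<=B[j]=23 take 21 → i++

i=3, j=6, merged so far=[0, 2, 4, 6, 7, 12, 13, 13, 21]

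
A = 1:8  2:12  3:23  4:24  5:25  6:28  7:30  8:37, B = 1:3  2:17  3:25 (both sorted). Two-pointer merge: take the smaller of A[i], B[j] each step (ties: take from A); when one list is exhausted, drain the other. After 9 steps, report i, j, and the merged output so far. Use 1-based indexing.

i=7, j=4, merged so far=[3, 8, 12, 17, 23, 24, 25, 25, 28]

[i=1,j=1] A[i]=8>B[j]=3 take 3 → j++
[i=1,j=2] A[i]=8<=B[j]=17 take 8 → i++
[i=2,j=2] A[i]=12<=B[j]=17 take 12 → i++
[i=3,j=2] A[i]=23>B[j]=17 take 17 → j++
[i=3,j=3] A[i]=23<=B[j]=25 take 23 → i++
[i=4,j=3] A[i]=24<=B[j]=25 take 24 → i++
[i=5,j=3] A[i]=25<=B[j]=25 take 25 → i++
[i=6,j=3] A[i]=28>B[j]=25 take 25 → j++
[i=6,j=4] B done, take A[i]=28 → i++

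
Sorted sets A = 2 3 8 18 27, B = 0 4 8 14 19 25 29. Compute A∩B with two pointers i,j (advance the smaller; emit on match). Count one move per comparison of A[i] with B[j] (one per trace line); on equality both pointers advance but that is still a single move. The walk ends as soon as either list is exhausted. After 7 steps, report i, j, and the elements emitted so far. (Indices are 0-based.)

[i=0,j=0] 2>0 → j++
[i=0,j=1] 2<4 → i++
[i=1,j=1] 3<4 → i++
[i=2,j=1] 8>4 → j++
[i=2,j=2] 8==8 emit → i++,j++
[i=3,j=3] 18>14 → j++
[i=3,j=4] 18<19 → i++

i=4, j=4, emitted=[8]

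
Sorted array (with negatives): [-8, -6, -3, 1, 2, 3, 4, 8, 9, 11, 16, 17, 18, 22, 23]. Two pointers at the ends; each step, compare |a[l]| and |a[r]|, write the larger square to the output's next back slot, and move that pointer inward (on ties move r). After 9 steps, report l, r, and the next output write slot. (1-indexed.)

[1,15] |-8|<=|23| out[15]=529 → r--
[1,14] |-8|<=|22| out[14]=484 → r--
[1,13] |-8|<=|18| out[13]=324 → r--
[1,12] |-8|<=|17| out[12]=289 → r--
[1,11] |-8|<=|16| out[11]=256 → r--
[1,10] |-8|<=|11| out[10]=121 → r--
[1,9] |-8|<=|9| out[9]=81 → r--
[1,8] |-8|<=|8| out[8]=64 → r--
[1,7] |-8|>|4| out[7]=64 → l++

l=2, r=7, next write slot=6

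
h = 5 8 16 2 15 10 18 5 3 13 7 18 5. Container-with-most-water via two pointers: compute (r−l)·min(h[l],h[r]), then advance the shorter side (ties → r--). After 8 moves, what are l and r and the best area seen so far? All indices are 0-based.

l=6, r=10, best area=144

l=0 r=12: min(5,5)*12=60 best=60 *, r--
l=0 r=11: min(5,18)*11=55 best=60, l++
l=1 r=11: min(8,18)*10=80 best=80 *, l++
l=2 r=11: min(16,18)*9=144 best=144 *, l++
l=3 r=11: min(2,18)*8=16 best=144, l++
l=4 r=11: min(15,18)*7=105 best=144, l++
l=5 r=11: min(10,18)*6=60 best=144, l++
l=6 r=11: min(18,18)*5=90 best=144, r--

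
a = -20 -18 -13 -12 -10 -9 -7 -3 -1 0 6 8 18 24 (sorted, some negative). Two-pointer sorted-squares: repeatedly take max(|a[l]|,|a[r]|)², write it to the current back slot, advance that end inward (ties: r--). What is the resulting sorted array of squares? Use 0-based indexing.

l=0 r=13: |-20|<=|24| out[13]=576, r--
l=0 r=12: |-20|>|18| out[12]=400, l++
l=1 r=12: |-18|<=|18| out[11]=324, r--
l=1 r=11: |-18|>|8| out[10]=324, l++
l=2 r=11: |-13|>|8| out[9]=169, l++
l=3 r=11: |-12|>|8| out[8]=144, l++
l=4 r=11: |-10|>|8| out[7]=100, l++
l=5 r=11: |-9|>|8| out[6]=81, l++
l=6 r=11: |-7|<=|8| out[5]=64, r--
l=6 r=10: |-7|>|6| out[4]=49, l++
l=7 r=10: |-3|<=|6| out[3]=36, r--
l=7 r=9: |-3|>|0| out[2]=9, l++
l=8 r=9: |-1|>|0| out[1]=1, l++
l=9 r=9: |0|<=|0| out[0]=0, r--

[0, 1, 9, 36, 49, 64, 81, 100, 144, 169, 324, 324, 400, 576]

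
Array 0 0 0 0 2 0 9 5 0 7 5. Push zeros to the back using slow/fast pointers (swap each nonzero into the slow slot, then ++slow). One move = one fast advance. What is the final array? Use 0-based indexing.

[2, 9, 5, 7, 5, 0, 0, 0, 0, 0, 0]

slow=0 fast=0: a[fast]=0, fast++
slow=0 fast=1: a[fast]=0, fast++
slow=0 fast=2: a[fast]=0, fast++
slow=0 fast=3: a[fast]=0, fast++
slow=0 fast=4: a[fast]=2≠0 swap→a[0]=2, slow++,fast++
slow=1 fast=5: a[fast]=0, fast++
slow=1 fast=6: a[fast]=9≠0 swap→a[1]=9, slow++,fast++
slow=2 fast=7: a[fast]=5≠0 swap→a[2]=5, slow++,fast++
slow=3 fast=8: a[fast]=0, fast++
slow=3 fast=9: a[fast]=7≠0 swap→a[3]=7, slow++,fast++
slow=4 fast=10: a[fast]=5≠0 swap→a[4]=5, slow++,fast++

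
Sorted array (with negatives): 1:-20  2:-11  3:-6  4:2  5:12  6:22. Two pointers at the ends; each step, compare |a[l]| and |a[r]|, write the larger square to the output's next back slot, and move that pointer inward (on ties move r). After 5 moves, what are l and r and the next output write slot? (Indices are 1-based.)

[1,6] |-20|<=|22| out[6]=484 → r--
[1,5] |-20|>|12| out[5]=400 → l++
[2,5] |-11|<=|12| out[4]=144 → r--
[2,4] |-11|>|2| out[3]=121 → l++
[3,4] |-6|>|2| out[2]=36 → l++

l=4, r=4, next write slot=1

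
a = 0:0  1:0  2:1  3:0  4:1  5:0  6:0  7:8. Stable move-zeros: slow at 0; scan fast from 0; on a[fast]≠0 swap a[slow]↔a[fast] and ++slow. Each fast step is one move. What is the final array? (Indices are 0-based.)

[1, 1, 8, 0, 0, 0, 0, 0]

slow=0 fast=0: a[fast]=0, fast++
slow=0 fast=1: a[fast]=0, fast++
slow=0 fast=2: a[fast]=1≠0 swap→a[0]=1, slow++,fast++
slow=1 fast=3: a[fast]=0, fast++
slow=1 fast=4: a[fast]=1≠0 swap→a[1]=1, slow++,fast++
slow=2 fast=5: a[fast]=0, fast++
slow=2 fast=6: a[fast]=0, fast++
slow=2 fast=7: a[fast]=8≠0 swap→a[2]=8, slow++,fast++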